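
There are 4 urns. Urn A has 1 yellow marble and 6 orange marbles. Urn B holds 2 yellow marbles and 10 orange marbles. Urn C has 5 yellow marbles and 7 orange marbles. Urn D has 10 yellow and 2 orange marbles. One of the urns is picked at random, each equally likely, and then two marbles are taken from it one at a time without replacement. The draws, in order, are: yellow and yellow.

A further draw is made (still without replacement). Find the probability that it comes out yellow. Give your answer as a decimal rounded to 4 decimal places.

0.6964

Compute the likelihood of the observed sequence for each case: P(data | urn A) = (1/7)(0/6) = 0; P(data | urn B) = (2/12)(1/11) = 1/66; P(data | urn C) = (5/12)(4/11) = 5/33; P(data | urn D) = (10/12)(9/11) = 15/22.
Multiplying each by its prior: 1/4 · 0 = 0, 1/4 · 1/66 = 1/264, 1/4 · 5/33 = 5/132, 1/4 · 15/22 = 15/88; summing to 7/33.
Normalising, the posterior is P(urn A | data) = 0, P(urn B | data) = 1/56, P(urn C | data) = 5/28, P(urn D | data) = 45/56.
Averaging over the posterior, P(yellow next | data) = (0)(1/56) + (3/10)(5/28) + (4/5)(45/56) = 39/56.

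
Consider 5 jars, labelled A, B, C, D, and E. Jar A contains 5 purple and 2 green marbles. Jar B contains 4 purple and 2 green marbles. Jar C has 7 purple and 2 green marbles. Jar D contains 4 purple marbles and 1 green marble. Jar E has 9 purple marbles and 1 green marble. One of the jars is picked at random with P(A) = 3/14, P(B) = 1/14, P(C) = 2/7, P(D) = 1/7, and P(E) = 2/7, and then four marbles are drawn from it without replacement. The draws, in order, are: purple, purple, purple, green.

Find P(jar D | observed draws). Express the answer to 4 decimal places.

0.2086

Under each hypothesis, the probability of the observed sequence is: P(data | jar A) = (5/7)(4/6)(3/5)(2/4) = 0.14286; P(data | jar B) = (4/6)(3/5)(2/4)(2/3) = 0.13333; P(data | jar C) = (7/9)(6/8)(5/7)(2/6) = 0.13889; P(data | jar D) = (4/5)(3/4)(2/3)(1/2) = 0.2; P(data | jar E) = (9/10)(8/9)(7/8)(1/7) = 0.1.
Weighting by the prior gives 3/14 · 0.14286 = 0.030612, 1/14 · 0.13333 = 0.0095238, 2/7 · 0.13889 = 0.039683, 1/7 · 0.2 = 0.028571, 2/7 · 0.1 = 0.028571; summing to 0.13696.
By Bayes' rule, P(jar D | data) = (0.028571) / (0.13696) = 0.20861.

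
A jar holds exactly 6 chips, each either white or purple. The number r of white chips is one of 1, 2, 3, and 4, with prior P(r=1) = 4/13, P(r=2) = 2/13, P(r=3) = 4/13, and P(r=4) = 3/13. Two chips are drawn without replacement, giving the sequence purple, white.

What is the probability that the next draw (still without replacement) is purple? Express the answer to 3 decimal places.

0.583

The likelihood of the observed sequence under each hypothesis: P(data | r = 1) = (5/6)(1/5) = 1/6; P(data | r = 2) = (4/6)(2/5) = 4/15; P(data | r = 3) = (3/6)(3/5) = 3/10; P(data | r = 4) = (2/6)(4/5) = 4/15.
Multiplying each by its prior: 4/13 · 1/6 = 2/39, 2/13 · 4/15 = 8/195, 4/13 · 3/10 = 6/65, 3/13 · 4/15 = 4/65; summing to 16/65.
Dividing through by the total gives posterior P(r = 1 | data) = 5/24, P(r = 2 | data) = 1/6, P(r = 3 | data) = 3/8, P(r = 4 | data) = 1/4.
Averaging over the posterior, P(purple next | data) = (1)(5/24) + (3/4)(1/6) + (1/2)(3/8) + (1/4)(1/4) = 7/12.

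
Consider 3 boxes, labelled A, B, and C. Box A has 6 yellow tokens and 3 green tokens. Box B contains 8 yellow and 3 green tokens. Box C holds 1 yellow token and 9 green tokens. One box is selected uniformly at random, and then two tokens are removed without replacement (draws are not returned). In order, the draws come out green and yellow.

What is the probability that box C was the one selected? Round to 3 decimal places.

0.176

For each hypothesis, P(data | H) works out to: P(data | box A) = (3/9)(6/8) = 1/4; P(data | box B) = (3/11)(8/10) = 12/55; P(data | box C) = (9/10)(1/9) = 1/10.
The prior-weighted likelihoods are 1/3 · 1/4 = 1/12, 1/3 · 12/55 = 4/55, 1/3 · 1/10 = 1/30; with total 25/132.
By Bayes' rule, P(box C | data) = (1/30) / (25/132) = 22/125.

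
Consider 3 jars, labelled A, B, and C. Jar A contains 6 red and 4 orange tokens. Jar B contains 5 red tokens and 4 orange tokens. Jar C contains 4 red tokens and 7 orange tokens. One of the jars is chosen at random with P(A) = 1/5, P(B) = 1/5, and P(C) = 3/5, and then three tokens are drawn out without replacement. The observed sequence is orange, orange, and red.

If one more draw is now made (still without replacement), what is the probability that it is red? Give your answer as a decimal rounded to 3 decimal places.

0.469

Compute the likelihood of the observed sequence for each case: P(data | jar A) = (4/10)(3/9)(6/8) = 0.1; P(data | jar B) = (4/9)(3/8)(5/7) = 0.11905; P(data | jar C) = (7/11)(6/10)(4/9) = 0.1697.
Weighting by the prior gives 1/5 · 0.1 = 0.02, 1/5 · 0.11905 = 0.02381, 3/5 · 0.1697 = 0.10182; summing to 0.14563.
Normalising, the posterior is P(jar A | data) = 0.13734, P(jar B | data) = 0.1635, P(jar C | data) = 0.69917.
The predictive probability is P(red next | data) = (5/7)(0.13734) + (2/3)(0.1635) + (3/8)(0.69917) = 0.46928.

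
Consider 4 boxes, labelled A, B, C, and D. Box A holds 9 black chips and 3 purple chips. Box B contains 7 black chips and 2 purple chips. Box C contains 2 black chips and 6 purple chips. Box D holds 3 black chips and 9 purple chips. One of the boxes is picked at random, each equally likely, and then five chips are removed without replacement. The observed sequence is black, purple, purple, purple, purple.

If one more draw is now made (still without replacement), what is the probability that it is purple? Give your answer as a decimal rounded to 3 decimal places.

0.689

The likelihood of the observed sequence under each hypothesis: P(data | box A) = (9/12)(3/11)(2/10)(1/9)(0/8) = 0; P(data | box B) = (7/9)(2/8)(1/7)(0/6) = 0; P(data | box C) = (2/8)(6/7)(5/6)(4/5)(3/4) = 3/28; P(data | box D) = (3/12)(9/11)(8/10)(7/9)(6/8) = 21/220.
The prior-weighted likelihoods are 1/4 · 0 = 0, 1/4 · 0 = 0, 1/4 · 3/28 = 3/112, 1/4 · 21/220 = 21/880; summing to 39/770.
Dividing through by the total gives posterior P(box A | data) = 0, P(box B | data) = 0, P(box C | data) = 55/104, P(box D | data) = 49/104.
So P(purple next | data) = Σ P(purple next | H) P(H | data) = (2/3)(55/104) + (5/7)(49/104) = 215/312.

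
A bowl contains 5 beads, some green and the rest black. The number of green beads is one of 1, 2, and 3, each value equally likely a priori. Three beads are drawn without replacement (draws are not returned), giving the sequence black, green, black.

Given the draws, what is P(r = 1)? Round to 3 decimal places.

0.400

Under each hypothesis, the probability of the observed sequence is: P(data | r = 1) = (4/5)(1/4)(3/3) = 1/5; P(data | r = 2) = (3/5)(2/4)(2/3) = 1/5; P(data | r = 3) = (2/5)(3/4)(1/3) = 1/10.
Multiplying each by its prior: 1/3 · 1/5 = 1/15, 1/3 · 1/5 = 1/15, 1/3 · 1/10 = 1/30; with total 1/6.
Hence P(r = 1 | data) = (1/15) / (1/6) = 2/5.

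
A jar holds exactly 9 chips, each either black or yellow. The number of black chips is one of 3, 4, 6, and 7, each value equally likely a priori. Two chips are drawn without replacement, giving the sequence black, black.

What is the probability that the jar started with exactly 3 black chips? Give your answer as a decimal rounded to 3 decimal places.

Compute the likelihood of the observed sequence for each case: P(data | r = 3) = (3/9)(2/8) = 1/12; P(data | r = 4) = (4/9)(3/8) = 1/6; P(data | r = 6) = (6/9)(5/8) = 5/12; P(data | r = 7) = (7/9)(6/8) = 7/12.
Multiplying each by its prior: 1/4 · 1/12 = 1/48, 1/4 · 1/6 = 1/24, 1/4 · 5/12 = 5/48, 1/4 · 7/12 = 7/48; with total 5/16.
Hence P(r = 3 | data) = (1/48) / (5/16) = 1/15.

0.067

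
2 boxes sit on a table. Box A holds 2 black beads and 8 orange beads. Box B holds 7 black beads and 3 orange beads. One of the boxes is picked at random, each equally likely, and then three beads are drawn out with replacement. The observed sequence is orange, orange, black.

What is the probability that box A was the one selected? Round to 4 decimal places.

0.6702

Compute the likelihood of the observed sequence for each case: P(data | box A) = (8/10)(8/10)(2/10) = 0.128; P(data | box B) = (3/10)(3/10)(7/10) = 0.063.
Weighting by the prior gives 1/2 · 0.128 = 0.064, 1/2 · 0.063 = 0.0315; with total 0.0955.
Hence P(box A | data) = (0.064) / (0.0955) = 0.67016.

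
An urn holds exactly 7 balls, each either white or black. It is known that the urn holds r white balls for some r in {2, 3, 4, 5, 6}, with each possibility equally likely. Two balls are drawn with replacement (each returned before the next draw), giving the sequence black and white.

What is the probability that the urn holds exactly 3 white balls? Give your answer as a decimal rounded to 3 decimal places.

0.240

For each hypothesis, P(data | H) works out to: P(data | r = 2) = (5/7)(2/7) = 10/49; P(data | r = 3) = (4/7)(3/7) = 12/49; P(data | r = 4) = (3/7)(4/7) = 12/49; P(data | r = 5) = (2/7)(5/7) = 10/49; P(data | r = 6) = (1/7)(6/7) = 6/49.
The prior-weighted likelihoods are 1/5 · 10/49 = 2/49, 1/5 · 12/49 = 12/245, 1/5 · 12/49 = 12/245, 1/5 · 10/49 = 2/49, 1/5 · 6/49 = 6/245; these sum to 10/49.
By Bayes' rule, P(r = 3 | data) = (12/245) / (10/49) = 6/25.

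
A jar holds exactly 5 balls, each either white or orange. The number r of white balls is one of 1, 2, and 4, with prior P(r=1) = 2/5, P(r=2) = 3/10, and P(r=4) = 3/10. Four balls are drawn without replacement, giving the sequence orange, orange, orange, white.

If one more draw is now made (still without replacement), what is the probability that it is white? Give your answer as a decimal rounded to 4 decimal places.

Compute the likelihood of the observed sequence for each case: P(data | r = 1) = (4/5)(3/4)(2/3)(1/2) = 1/5; P(data | r = 2) = (3/5)(2/4)(1/3)(2/2) = 1/10; P(data | r = 4) = (1/5)(0/4) = 0.
The prior-weighted likelihoods are 2/5 · 1/5 = 2/25, 3/10 · 1/10 = 3/100, 3/10 · 0 = 0; these sum to 11/100.
Dividing through by the total gives posterior P(r = 1 | data) = 8/11, P(r = 2 | data) = 3/11, P(r = 4 | data) = 0.
So P(white next | data) = Σ P(white next | H) P(H | data) = (0)(8/11) + (1)(3/11) = 3/11.

0.2727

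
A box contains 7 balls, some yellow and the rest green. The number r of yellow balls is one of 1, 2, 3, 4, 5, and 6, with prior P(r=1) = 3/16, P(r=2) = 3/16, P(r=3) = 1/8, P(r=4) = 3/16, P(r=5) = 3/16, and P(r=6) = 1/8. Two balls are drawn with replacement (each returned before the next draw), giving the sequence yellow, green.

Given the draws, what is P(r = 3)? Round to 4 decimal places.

Compute the likelihood of the observed sequence for each case: P(data | r = 1) = (1/7)(6/7) = 6/49; P(data | r = 2) = (2/7)(5/7) = 10/49; P(data | r = 3) = (3/7)(4/7) = 12/49; P(data | r = 4) = (4/7)(3/7) = 12/49; P(data | r = 5) = (5/7)(2/7) = 10/49; P(data | r = 6) = (6/7)(1/7) = 6/49.
Multiplying each by its prior: 3/16 · 6/49 = 9/392, 3/16 · 10/49 = 15/392, 1/8 · 12/49 = 3/98, 3/16 · 12/49 = 9/196, 3/16 · 10/49 = 15/392, 1/8 · 6/49 = 3/196; these sum to 75/392.
So P(r = 3 | data) = (3/98) / (75/392) = 4/25.

0.1600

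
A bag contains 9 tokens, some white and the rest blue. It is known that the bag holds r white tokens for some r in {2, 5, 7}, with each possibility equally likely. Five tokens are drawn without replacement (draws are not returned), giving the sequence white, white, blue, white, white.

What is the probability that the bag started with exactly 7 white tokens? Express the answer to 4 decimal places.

Under each hypothesis, the probability of the observed sequence is: P(data | r = 2) = (2/9)(1/8)(7/7)(0/6) = 0; P(data | r = 5) = (5/9)(4/8)(4/7)(3/6)(2/5) = 2/63; P(data | r = 7) = (7/9)(6/8)(2/7)(5/6)(4/5) = 1/9.
Multiplying each by its prior: 1/3 · 0 = 0, 1/3 · 2/63 = 2/189, 1/3 · 1/9 = 1/27; these sum to 1/21.
Hence P(r = 7 | data) = (1/27) / (1/21) = 7/9.

0.7778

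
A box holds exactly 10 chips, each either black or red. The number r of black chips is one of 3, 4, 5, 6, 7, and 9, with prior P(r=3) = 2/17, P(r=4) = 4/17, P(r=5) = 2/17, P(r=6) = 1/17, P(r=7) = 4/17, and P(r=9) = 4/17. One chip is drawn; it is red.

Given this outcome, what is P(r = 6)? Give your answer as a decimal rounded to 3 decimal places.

Compute the likelihood of this draw for each case: P(data | r = 3) = (7/10) = 7/10; P(data | r = 4) = (6/10) = 3/5; P(data | r = 5) = (5/10) = 1/2; P(data | r = 6) = (4/10) = 2/5; P(data | r = 7) = (3/10) = 3/10; P(data | r = 9) = (1/10) = 1/10.
Multiplying each by its prior: 2/17 · 7/10 = 7/85, 4/17 · 3/5 = 12/85, 2/17 · 1/2 = 1/17, 1/17 · 2/5 = 2/85, 4/17 · 3/10 = 6/85, 4/17 · 1/10 = 2/85; with total 2/5.
Therefore the posterior P(r = 6 | data) = (2/85) / (2/5) = 1/17.

0.059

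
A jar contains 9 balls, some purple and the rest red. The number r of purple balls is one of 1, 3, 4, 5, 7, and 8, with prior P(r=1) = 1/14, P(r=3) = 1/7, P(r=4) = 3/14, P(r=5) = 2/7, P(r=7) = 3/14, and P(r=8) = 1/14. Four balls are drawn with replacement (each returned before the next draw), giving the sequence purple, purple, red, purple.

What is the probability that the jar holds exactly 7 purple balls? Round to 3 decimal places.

0.351

For each hypothesis, P(data | H) works out to: P(data | r = 1) = (1/9)(1/9)(8/9)(1/9) = 0.0012193; P(data | r = 3) = (3/9)(3/9)(6/9)(3/9) = 0.024691; P(data | r = 4) = (4/9)(4/9)(5/9)(4/9) = 0.048773; P(data | r = 5) = (5/9)(5/9)(4/9)(5/9) = 0.076208; P(data | r = 7) = (7/9)(7/9)(2/9)(7/9) = 0.10456; P(data | r = 8) = (8/9)(8/9)(1/9)(8/9) = 0.078037.
Weighting by the prior gives 1/14 · 0.0012193 = 8.7095e-05, 1/7 · 0.024691 = 0.0035273, 3/14 · 0.048773 = 0.010451, 2/7 · 0.076208 = 0.021774, 3/14 · 0.10456 = 0.022405, 1/14 · 0.078037 = 0.0055741; these sum to 0.063819.
By Bayes' rule, P(r = 7 | data) = (0.022405) / (0.063819) = 0.35107.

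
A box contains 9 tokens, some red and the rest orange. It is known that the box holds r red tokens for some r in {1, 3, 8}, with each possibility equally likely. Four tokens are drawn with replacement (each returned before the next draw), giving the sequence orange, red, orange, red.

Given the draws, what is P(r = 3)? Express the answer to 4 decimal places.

0.7168

Compute the likelihood of the observed sequence for each case: P(data | r = 1) = (8/9)(1/9)(8/9)(1/9) = 0.0097546; P(data | r = 3) = (6/9)(3/9)(6/9)(3/9) = 0.049383; P(data | r = 8) = (1/9)(8/9)(1/9)(8/9) = 0.0097546.
Weighting by the prior gives 1/3 · 0.0097546 = 0.0032515, 1/3 · 0.049383 = 0.016461, 1/3 · 0.0097546 = 0.0032515; these sum to 0.022964.
Therefore the posterior P(r = 3 | data) = (0.016461) / (0.022964) = 0.71681.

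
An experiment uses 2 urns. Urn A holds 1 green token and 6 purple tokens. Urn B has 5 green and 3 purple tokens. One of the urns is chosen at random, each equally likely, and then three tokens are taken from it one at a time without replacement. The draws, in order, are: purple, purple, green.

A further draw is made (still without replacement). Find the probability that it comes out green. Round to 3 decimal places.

0.308

The likelihood of the observed sequence under each hypothesis: P(data | urn A) = (6/7)(5/6)(1/5) = 1/7; P(data | urn B) = (3/8)(2/7)(5/6) = 5/56.
The prior-weighted likelihoods are 1/2 · 1/7 = 1/14, 1/2 · 5/56 = 5/112; these sum to 13/112.
The posterior is then P(urn A | data) = 8/13, P(urn B | data) = 5/13.
The predictive probability is P(green next | data) = (0)(8/13) + (4/5)(5/13) = 4/13.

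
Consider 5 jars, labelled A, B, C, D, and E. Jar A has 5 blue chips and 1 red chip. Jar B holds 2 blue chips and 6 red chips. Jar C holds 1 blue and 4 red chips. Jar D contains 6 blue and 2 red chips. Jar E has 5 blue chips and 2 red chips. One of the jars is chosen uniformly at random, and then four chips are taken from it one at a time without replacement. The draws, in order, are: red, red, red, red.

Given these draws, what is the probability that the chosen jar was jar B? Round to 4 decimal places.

0.5172

Compute the likelihood of the observed sequence for each case: P(data | jar A) = (1/6)(0/5) = 0; P(data | jar B) = (6/8)(5/7)(4/6)(3/5) = 3/14; P(data | jar C) = (4/5)(3/4)(2/3)(1/2) = 1/5; P(data | jar D) = (2/8)(1/7)(0/6) = 0; P(data | jar E) = (2/7)(1/6)(0/5) = 0.
Weighting by the prior gives 1/5 · 0 = 0, 1/5 · 3/14 = 3/70, 1/5 · 1/5 = 1/25, 1/5 · 0 = 0, 1/5 · 0 = 0; with total 29/350.
By Bayes' rule, P(jar B | data) = (3/70) / (29/350) = 15/29.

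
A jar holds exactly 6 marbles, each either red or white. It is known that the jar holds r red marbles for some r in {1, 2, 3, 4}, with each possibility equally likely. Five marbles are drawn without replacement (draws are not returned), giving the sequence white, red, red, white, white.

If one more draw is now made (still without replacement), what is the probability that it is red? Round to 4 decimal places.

0.4286

Under each hypothesis, the probability of the observed sequence is: P(data | r = 1) = (5/6)(1/5)(0/4) = 0; P(data | r = 2) = (4/6)(2/5)(1/4)(3/3)(2/2) = 1/15; P(data | r = 3) = (3/6)(3/5)(2/4)(2/3)(1/2) = 1/20; P(data | r = 4) = (2/6)(4/5)(3/4)(1/3)(0/2) = 0.
Multiplying each by its prior: 1/4 · 0 = 0, 1/4 · 1/15 = 1/60, 1/4 · 1/20 = 1/80, 1/4 · 0 = 0; with total 7/240.
The posterior is then P(r = 1 | data) = 0, P(r = 2 | data) = 4/7, P(r = 3 | data) = 3/7, P(r = 4 | data) = 0.
The predictive probability is P(red next | data) = (0)(4/7) + (1)(3/7) = 3/7.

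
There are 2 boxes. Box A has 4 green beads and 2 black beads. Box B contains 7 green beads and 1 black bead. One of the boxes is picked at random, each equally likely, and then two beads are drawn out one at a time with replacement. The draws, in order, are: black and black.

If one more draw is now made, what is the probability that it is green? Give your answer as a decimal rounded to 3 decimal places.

For each hypothesis, P(data | H) works out to: P(data | box A) = (2/6)(2/6) = 0.11111; P(data | box B) = (1/8)(1/8) = 0.015625.
The prior-weighted likelihoods are 1/2 · 0.11111 = 0.055556, 1/2 · 0.015625 = 0.0078125; with total 0.063368.
The posterior is then P(box A | data) = 0.87671, P(box B | data) = 0.12329.
The predictive probability is P(green next | data) = (2/3)(0.87671) + (7/8)(0.12329) = 0.69235.

0.692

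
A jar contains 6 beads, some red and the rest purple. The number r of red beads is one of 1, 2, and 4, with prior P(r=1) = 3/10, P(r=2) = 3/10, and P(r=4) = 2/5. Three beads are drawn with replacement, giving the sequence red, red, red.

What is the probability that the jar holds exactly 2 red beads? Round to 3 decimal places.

0.085

Compute the likelihood of the observed sequence for each case: P(data | r = 1) = (1/6)(1/6)(1/6) = 0.0046296; P(data | r = 2) = (2/6)(2/6)(2/6) = 0.037037; P(data | r = 4) = (4/6)(4/6)(4/6) = 0.2963.
The prior-weighted likelihoods are 3/10 · 0.0046296 = 0.0013889, 3/10 · 0.037037 = 0.011111, 2/5 · 0.2963 = 0.11852; summing to 0.13102.
Therefore the posterior P(r = 2 | data) = (0.011111) / (0.13102) = 0.084806.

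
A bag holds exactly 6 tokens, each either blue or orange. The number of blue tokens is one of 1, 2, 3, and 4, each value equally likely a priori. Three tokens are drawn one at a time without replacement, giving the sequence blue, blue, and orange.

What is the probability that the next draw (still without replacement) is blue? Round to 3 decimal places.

Compute the likelihood of the observed sequence for each case: P(data | r = 1) = (1/6)(0/5) = 0; P(data | r = 2) = (2/6)(1/5)(4/4) = 1/15; P(data | r = 3) = (3/6)(2/5)(3/4) = 3/20; P(data | r = 4) = (4/6)(3/5)(2/4) = 1/5.
Multiplying each by its prior: 1/4 · 0 = 0, 1/4 · 1/15 = 1/60, 1/4 · 3/20 = 3/80, 1/4 · 1/5 = 1/20; with total 5/48.
Dividing through by the total gives posterior P(r = 1 | data) = 0, P(r = 2 | data) = 4/25, P(r = 3 | data) = 9/25, P(r = 4 | data) = 12/25.
The predictive probability is P(blue next | data) = (0)(4/25) + (1/3)(9/25) + (2/3)(12/25) = 11/25.

0.440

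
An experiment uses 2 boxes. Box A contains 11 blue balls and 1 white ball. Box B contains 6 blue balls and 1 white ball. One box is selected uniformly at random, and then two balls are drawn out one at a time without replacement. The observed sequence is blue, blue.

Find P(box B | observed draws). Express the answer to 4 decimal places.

0.4615

Under each hypothesis, the probability of the observed sequence is: P(data | box A) = (11/12)(10/11) = 5/6; P(data | box B) = (6/7)(5/6) = 5/7.
Weighting by the prior gives 1/2 · 5/6 = 5/12, 1/2 · 5/7 = 5/14; with total 65/84.
Hence P(box B | data) = (5/14) / (65/84) = 6/13.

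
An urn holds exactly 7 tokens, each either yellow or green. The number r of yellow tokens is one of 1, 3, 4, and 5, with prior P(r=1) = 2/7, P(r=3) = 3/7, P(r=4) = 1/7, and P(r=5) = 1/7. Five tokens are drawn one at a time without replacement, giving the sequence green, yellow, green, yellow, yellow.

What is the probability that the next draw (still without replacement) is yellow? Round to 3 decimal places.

0.400

For each hypothesis, P(data | H) works out to: P(data | r = 1) = (6/7)(1/6)(5/5)(0/4) = 0; P(data | r = 3) = (4/7)(3/6)(3/5)(2/4)(1/3) = 1/35; P(data | r = 4) = (3/7)(4/6)(2/5)(3/4)(2/3) = 2/35; P(data | r = 5) = (2/7)(5/6)(1/5)(4/4)(3/3) = 1/21.
The prior-weighted likelihoods are 2/7 · 0 = 0, 3/7 · 1/35 = 3/245, 1/7 · 2/35 = 2/245, 1/7 · 1/21 = 1/147; with total 4/147.
The posterior is then P(r = 1 | data) = 0, P(r = 3 | data) = 9/20, P(r = 4 | data) = 3/10, P(r = 5 | data) = 1/4.
So P(yellow next | data) = Σ P(yellow next | H) P(H | data) = (0)(9/20) + (1/2)(3/10) + (1)(1/4) = 2/5.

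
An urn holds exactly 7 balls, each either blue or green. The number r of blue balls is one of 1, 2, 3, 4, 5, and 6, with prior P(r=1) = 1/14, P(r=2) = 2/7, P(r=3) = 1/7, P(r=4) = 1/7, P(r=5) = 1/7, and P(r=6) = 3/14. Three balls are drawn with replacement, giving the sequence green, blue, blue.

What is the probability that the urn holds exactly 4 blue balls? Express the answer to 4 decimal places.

0.2078

For each hypothesis, P(data | H) works out to: P(data | r = 1) = (6/7)(1/7)(1/7) = 0.017493; P(data | r = 2) = (5/7)(2/7)(2/7) = 0.058309; P(data | r = 3) = (4/7)(3/7)(3/7) = 0.10496; P(data | r = 4) = (3/7)(4/7)(4/7) = 0.13994; P(data | r = 5) = (2/7)(5/7)(5/7) = 0.14577; P(data | r = 6) = (1/7)(6/7)(6/7) = 0.10496.
Multiplying each by its prior: 1/14 · 0.017493 = 0.0012495, 2/7 · 0.058309 = 0.01666, 1/7 · 0.10496 = 0.014994, 1/7 · 0.13994 = 0.019992, 1/7 · 0.14577 = 0.020825, 3/14 · 0.10496 = 0.022491; these sum to 0.09621.
Hence P(r = 4 | data) = (0.019992) / (0.09621) = 0.20779.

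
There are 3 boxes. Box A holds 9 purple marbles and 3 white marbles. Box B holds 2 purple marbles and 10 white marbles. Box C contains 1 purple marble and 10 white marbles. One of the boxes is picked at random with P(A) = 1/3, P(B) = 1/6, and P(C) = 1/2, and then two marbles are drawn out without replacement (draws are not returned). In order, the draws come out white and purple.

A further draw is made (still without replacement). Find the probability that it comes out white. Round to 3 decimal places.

0.589

The likelihood of the observed sequence under each hypothesis: P(data | box A) = (3/12)(9/11) = 9/44; P(data | box B) = (10/12)(2/11) = 5/33; P(data | box C) = (10/11)(1/10) = 1/11.
The prior-weighted likelihoods are 1/3 · 9/44 = 3/44, 1/6 · 5/33 = 5/198, 1/2 · 1/11 = 1/22; summing to 5/36.
The posterior is then P(box A | data) = 27/55, P(box B | data) = 2/11, P(box C | data) = 18/55.
So P(white next | data) = Σ P(white next | H) P(H | data) = (1/5)(27/55) + (9/10)(2/11) + (1)(18/55) = 162/275.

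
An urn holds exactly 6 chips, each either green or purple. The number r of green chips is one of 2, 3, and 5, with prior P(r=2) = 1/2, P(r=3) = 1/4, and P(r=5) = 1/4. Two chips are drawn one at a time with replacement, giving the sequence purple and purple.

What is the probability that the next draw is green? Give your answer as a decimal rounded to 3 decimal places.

0.381

For each hypothesis, P(data | H) works out to: P(data | r = 2) = (4/6)(4/6) = 4/9; P(data | r = 3) = (3/6)(3/6) = 1/4; P(data | r = 5) = (1/6)(1/6) = 1/36.
Multiplying each by its prior: 1/2 · 4/9 = 2/9, 1/4 · 1/4 = 1/16, 1/4 · 1/36 = 1/144; these sum to 7/24.
Dividing through by the total gives posterior P(r = 2 | data) = 16/21, P(r = 3 | data) = 3/14, P(r = 5 | data) = 1/42.
Averaging over the posterior, P(green next | data) = (1/3)(16/21) + (1/2)(3/14) + (5/6)(1/42) = 8/21.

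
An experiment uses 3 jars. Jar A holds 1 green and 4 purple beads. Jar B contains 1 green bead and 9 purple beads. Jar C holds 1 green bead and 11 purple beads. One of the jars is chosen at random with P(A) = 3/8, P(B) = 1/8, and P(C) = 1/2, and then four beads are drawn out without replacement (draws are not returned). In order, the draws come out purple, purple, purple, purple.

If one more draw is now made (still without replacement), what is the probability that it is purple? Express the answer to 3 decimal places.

The likelihood of the observed sequence under each hypothesis: P(data | jar A) = (4/5)(3/4)(2/3)(1/2) = 1/5; P(data | jar B) = (9/10)(8/9)(7/8)(6/7) = 3/5; P(data | jar C) = (11/12)(10/11)(9/10)(8/9) = 2/3.
Weighting by the prior gives 3/8 · 1/5 = 3/40, 1/8 · 3/5 = 3/40, 1/2 · 2/3 = 1/3; summing to 29/60.
The posterior is then P(jar A | data) = 9/58, P(jar B | data) = 9/58, P(jar C | data) = 20/29.
Averaging over the posterior, P(purple next | data) = (0)(9/58) + (5/6)(9/58) + (7/8)(20/29) = 85/116.

0.733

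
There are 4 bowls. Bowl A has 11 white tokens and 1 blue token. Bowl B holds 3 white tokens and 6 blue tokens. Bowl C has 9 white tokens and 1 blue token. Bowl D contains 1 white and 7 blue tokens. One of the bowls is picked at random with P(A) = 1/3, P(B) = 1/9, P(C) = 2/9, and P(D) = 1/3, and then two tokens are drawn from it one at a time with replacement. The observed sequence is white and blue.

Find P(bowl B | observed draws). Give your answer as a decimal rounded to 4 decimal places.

Under each hypothesis, the probability of the observed sequence is: P(data | bowl A) = (11/12)(1/12) = 0.076389; P(data | bowl B) = (3/9)(6/9) = 0.22222; P(data | bowl C) = (9/10)(1/10) = 0.09; P(data | bowl D) = (1/8)(7/8) = 0.10938.
The prior-weighted likelihoods are 1/3 · 0.076389 = 0.025463, 1/9 · 0.22222 = 0.024691, 2/9 · 0.09 = 0.02, 1/3 · 0.10938 = 0.036458; summing to 0.10661.
Hence P(bowl B | data) = (0.024691) / (0.10661) = 0.2316.

0.2316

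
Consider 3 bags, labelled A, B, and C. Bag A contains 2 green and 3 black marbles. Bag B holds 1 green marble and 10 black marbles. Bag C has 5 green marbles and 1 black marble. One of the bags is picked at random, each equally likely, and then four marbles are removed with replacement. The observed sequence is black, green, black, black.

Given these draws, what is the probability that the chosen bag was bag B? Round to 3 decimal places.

The likelihood of the observed sequence under each hypothesis: P(data | bag A) = (3/5)(2/5)(3/5)(3/5) = 0.0864; P(data | bag B) = (10/11)(1/11)(10/11)(10/11) = 0.068301; P(data | bag C) = (1/6)(5/6)(1/6)(1/6) = 0.003858.
The prior-weighted likelihoods are 1/3 · 0.0864 = 0.0288, 1/3 · 0.068301 = 0.022767, 1/3 · 0.003858 = 0.001286; with total 0.052853.
Therefore the posterior P(bag B | data) = (0.022767) / (0.052853) = 0.43076.

0.431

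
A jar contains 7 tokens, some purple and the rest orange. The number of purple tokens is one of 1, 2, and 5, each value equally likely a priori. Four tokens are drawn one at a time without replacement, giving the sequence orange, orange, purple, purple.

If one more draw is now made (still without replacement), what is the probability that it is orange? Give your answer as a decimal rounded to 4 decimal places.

0.5000

Under each hypothesis, the probability of the observed sequence is: P(data | r = 1) = (6/7)(5/6)(1/5)(0/4) = 0; P(data | r = 2) = (5/7)(4/6)(2/5)(1/4) = 1/21; P(data | r = 5) = (2/7)(1/6)(5/5)(4/4) = 1/21.
The prior-weighted likelihoods are 1/3 · 0 = 0, 1/3 · 1/21 = 1/63, 1/3 · 1/21 = 1/63; summing to 2/63.
Normalising, the posterior is P(r = 1 | data) = 0, P(r = 2 | data) = 1/2, P(r = 5 | data) = 1/2.
The predictive probability is P(orange next | data) = (1)(1/2) + (0)(1/2) = 1/2.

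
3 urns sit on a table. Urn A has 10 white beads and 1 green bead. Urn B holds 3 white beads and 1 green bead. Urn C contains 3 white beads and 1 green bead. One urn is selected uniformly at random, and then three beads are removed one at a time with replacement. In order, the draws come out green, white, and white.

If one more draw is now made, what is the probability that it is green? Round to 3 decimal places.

Compute the likelihood of the observed sequence for each case: P(data | urn A) = (1/11)(10/11)(10/11) = 0.075131; P(data | urn B) = (1/4)(3/4)(3/4) = 0.14062; P(data | urn C) = (1/4)(3/4)(3/4) = 0.14062.
Multiplying each by its prior: 1/3 · 0.075131 = 0.025044, 1/3 · 0.14062 = 0.046875, 1/3 · 0.14062 = 0.046875; summing to 0.11879.
Normalising, the posterior is P(urn A | data) = 0.21082, P(urn B | data) = 0.39459, P(urn C | data) = 0.39459.
So P(green next | data) = Σ P(green next | H) P(H | data) = (1/11)(0.21082) + (1/4)(0.39459) + (1/4)(0.39459) = 0.21646.

0.216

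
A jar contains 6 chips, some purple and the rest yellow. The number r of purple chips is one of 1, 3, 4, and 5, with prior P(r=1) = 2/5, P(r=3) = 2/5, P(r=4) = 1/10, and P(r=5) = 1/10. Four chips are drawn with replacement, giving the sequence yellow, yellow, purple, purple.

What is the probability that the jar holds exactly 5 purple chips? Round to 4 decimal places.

0.0487

Under each hypothesis, the probability of the observed sequence is: P(data | r = 1) = (5/6)(5/6)(1/6)(1/6) = 0.01929; P(data | r = 3) = (3/6)(3/6)(3/6)(3/6) = 0.0625; P(data | r = 4) = (2/6)(2/6)(4/6)(4/6) = 0.049383; P(data | r = 5) = (1/6)(1/6)(5/6)(5/6) = 0.01929.
Multiplying each by its prior: 2/5 · 0.01929 = 0.007716, 2/5 · 0.0625 = 0.025, 1/10 · 0.049383 = 0.0049383, 1/10 · 0.01929 = 0.001929; with total 0.039583.
Hence P(r = 5 | data) = (0.001929) / (0.039583) = 0.048733.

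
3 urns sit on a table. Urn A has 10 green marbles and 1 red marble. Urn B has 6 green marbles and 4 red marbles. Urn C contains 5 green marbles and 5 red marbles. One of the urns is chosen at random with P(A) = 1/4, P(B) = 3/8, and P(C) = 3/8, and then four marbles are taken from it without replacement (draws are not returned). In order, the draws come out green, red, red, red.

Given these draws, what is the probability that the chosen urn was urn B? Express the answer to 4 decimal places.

0.3243

Compute the likelihood of the observed sequence for each case: P(data | urn A) = (10/11)(1/10)(0/9) = 0; P(data | urn B) = (6/10)(4/9)(3/8)(2/7) = 0.028571; P(data | urn C) = (5/10)(5/9)(4/8)(3/7) = 0.059524.
Weighting by the prior gives 1/4 · 0 = 0, 3/8 · 0.028571 = 0.010714, 3/8 · 0.059524 = 0.022321; summing to 0.033036.
So P(urn B | data) = (0.010714) / (0.033036) = 0.32432.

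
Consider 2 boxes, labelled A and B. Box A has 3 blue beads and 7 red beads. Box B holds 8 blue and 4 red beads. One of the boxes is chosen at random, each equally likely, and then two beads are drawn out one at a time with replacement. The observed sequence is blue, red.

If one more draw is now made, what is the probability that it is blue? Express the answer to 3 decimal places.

0.489

Under each hypothesis, the probability of the observed sequence is: P(data | box A) = (3/10)(7/10) = 0.21; P(data | box B) = (8/12)(4/12) = 0.22222.
The prior-weighted likelihoods are 1/2 · 0.21 = 0.105, 1/2 · 0.22222 = 0.11111; with total 0.21611.
The posterior is then P(box A | data) = 0.48586, P(box B | data) = 0.51414.
The predictive probability is P(blue next | data) = (3/10)(0.48586) + (2/3)(0.51414) = 0.48852.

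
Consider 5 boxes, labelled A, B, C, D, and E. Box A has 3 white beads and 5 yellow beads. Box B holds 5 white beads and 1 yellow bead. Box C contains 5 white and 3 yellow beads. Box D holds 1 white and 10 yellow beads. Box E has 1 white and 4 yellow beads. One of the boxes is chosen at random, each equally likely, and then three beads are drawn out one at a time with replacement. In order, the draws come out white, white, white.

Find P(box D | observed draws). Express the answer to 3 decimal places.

The likelihood of the observed sequence under each hypothesis: P(data | box A) = (3/8)(3/8)(3/8) = 0.052734; P(data | box B) = (5/6)(5/6)(5/6) = 0.5787; P(data | box C) = (5/8)(5/8)(5/8) = 0.24414; P(data | box D) = (1/11)(1/11)(1/11) = 0.00075131; P(data | box E) = (1/5)(1/5)(1/5) = 0.008.
The prior-weighted likelihoods are 1/5 · 0.052734 = 0.010547, 1/5 · 0.5787 = 0.11574, 1/5 · 0.24414 = 0.048828, 1/5 · 0.00075131 = 0.00015026, 1/5 · 0.008 = 0.0016; summing to 0.17687.
Therefore the posterior P(box D | data) = (0.00015026) / (0.17687) = 0.00084959.

0.001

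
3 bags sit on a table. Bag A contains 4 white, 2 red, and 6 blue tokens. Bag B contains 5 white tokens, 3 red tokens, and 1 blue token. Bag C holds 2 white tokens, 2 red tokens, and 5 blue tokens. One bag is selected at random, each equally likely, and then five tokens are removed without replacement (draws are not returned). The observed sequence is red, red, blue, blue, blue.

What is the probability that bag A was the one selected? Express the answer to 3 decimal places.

0.241

The likelihood of the observed sequence under each hypothesis: P(data | bag A) = (2/12)(1/11)(6/10)(5/9)(4/8) = 0.0025253; P(data | bag B) = (3/9)(2/8)(1/7)(0/6) = 0; P(data | bag C) = (2/9)(1/8)(5/7)(4/6)(3/5) = 0.0079365.
Multiplying each by its prior: 1/3 · 0.0025253 = 0.00084175, 1/3 · 0 = 0, 1/3 · 0.0079365 = 0.0026455; these sum to 0.0034873.
Hence P(bag A | data) = (0.00084175) / (0.0034873) = 0.24138.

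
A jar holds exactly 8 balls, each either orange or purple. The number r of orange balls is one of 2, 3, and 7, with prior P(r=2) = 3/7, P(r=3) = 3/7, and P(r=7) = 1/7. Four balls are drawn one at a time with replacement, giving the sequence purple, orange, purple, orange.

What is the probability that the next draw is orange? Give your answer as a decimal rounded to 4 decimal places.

Under each hypothesis, the probability of the observed sequence is: P(data | r = 2) = (6/8)(2/8)(6/8)(2/8) = 0.035156; P(data | r = 3) = (5/8)(3/8)(5/8)(3/8) = 0.054932; P(data | r = 7) = (1/8)(7/8)(1/8)(7/8) = 0.011963.
The prior-weighted likelihoods are 3/7 · 0.035156 = 0.015067, 3/7 · 0.054932 = 0.023542, 1/7 · 0.011963 = 0.001709; summing to 0.040318.
The posterior is then P(r = 2 | data) = 0.3737, P(r = 3 | data) = 0.58391, P(r = 7 | data) = 0.042388.
The predictive probability is P(orange next | data) = (1/4)(0.3737) + (3/8)(0.58391) + (7/8)(0.042388) = 0.34948.

0.3495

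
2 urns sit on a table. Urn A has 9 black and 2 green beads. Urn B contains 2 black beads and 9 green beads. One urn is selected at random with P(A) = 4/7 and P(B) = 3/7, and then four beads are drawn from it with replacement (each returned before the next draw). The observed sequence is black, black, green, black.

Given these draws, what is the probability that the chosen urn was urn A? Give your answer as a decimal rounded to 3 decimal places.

0.964

The likelihood of the observed sequence under each hypothesis: P(data | urn A) = (9/11)(9/11)(2/11)(9/11) = 0.099583; P(data | urn B) = (2/11)(2/11)(9/11)(2/11) = 0.0049177.
Multiplying each by its prior: 4/7 · 0.099583 = 0.056905, 3/7 · 0.0049177 = 0.0021076; with total 0.059012.
So P(urn A | data) = (0.056905) / (0.059012) = 0.96429.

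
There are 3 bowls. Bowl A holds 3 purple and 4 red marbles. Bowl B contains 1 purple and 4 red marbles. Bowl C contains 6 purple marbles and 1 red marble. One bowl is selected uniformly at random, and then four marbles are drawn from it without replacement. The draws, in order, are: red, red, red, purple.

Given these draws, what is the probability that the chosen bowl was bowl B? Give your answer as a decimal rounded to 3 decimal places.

0.700

Under each hypothesis, the probability of the observed sequence is: P(data | bowl A) = (4/7)(3/6)(2/5)(3/4) = 3/35; P(data | bowl B) = (4/5)(3/4)(2/3)(1/2) = 1/5; P(data | bowl C) = (1/7)(0/6) = 0.
Multiplying each by its prior: 1/3 · 3/35 = 1/35, 1/3 · 1/5 = 1/15, 1/3 · 0 = 0; summing to 2/21.
Therefore the posterior P(bowl B | data) = (1/15) / (2/21) = 7/10.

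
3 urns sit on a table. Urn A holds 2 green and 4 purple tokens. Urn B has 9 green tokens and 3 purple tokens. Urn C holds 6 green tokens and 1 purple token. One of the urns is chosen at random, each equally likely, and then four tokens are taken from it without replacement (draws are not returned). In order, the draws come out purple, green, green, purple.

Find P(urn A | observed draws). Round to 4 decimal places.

0.6471

Under each hypothesis, the probability of the observed sequence is: P(data | urn A) = (4/6)(2/5)(1/4)(3/3) = 1/15; P(data | urn B) = (3/12)(9/11)(8/10)(2/9) = 2/55; P(data | urn C) = (1/7)(6/6)(5/5)(0/4) = 0.
Multiplying each by its prior: 1/3 · 1/15 = 1/45, 1/3 · 2/55 = 2/165, 1/3 · 0 = 0; these sum to 17/495.
So P(urn A | data) = (1/45) / (17/495) = 11/17.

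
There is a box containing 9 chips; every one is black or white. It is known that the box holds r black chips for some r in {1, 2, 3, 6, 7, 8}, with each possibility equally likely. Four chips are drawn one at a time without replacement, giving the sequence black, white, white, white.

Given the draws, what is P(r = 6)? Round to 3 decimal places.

Under each hypothesis, the probability of the observed sequence is: P(data | r = 1) = (1/9)(8/8)(7/7)(6/6) = 1/9; P(data | r = 2) = (2/9)(7/8)(6/7)(5/6) = 5/36; P(data | r = 3) = (3/9)(6/8)(5/7)(4/6) = 5/42; P(data | r = 6) = (6/9)(3/8)(2/7)(1/6) = 1/84; P(data | r = 7) = (7/9)(2/8)(1/7)(0/6) = 0; P(data | r = 8) = (8/9)(1/8)(0/7) = 0.
The prior-weighted likelihoods are 1/6 · 1/9 = 1/54, 1/6 · 5/36 = 5/216, 1/6 · 5/42 = 5/252, 1/6 · 1/84 = 1/504, 1/6 · 0 = 0, 1/6 · 0 = 0; these sum to 4/63.
Hence P(r = 6 | data) = (1/504) / (4/63) = 1/32.

0.031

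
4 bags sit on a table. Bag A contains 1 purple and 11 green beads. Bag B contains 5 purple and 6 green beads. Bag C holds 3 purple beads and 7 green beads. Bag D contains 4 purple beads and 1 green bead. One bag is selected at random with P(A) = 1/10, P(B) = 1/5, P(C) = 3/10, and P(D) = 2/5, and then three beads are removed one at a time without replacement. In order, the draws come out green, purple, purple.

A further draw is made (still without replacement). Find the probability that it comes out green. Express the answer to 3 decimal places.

For each hypothesis, P(data | H) works out to: P(data | bag A) = (11/12)(1/11)(0/10) = 0; P(data | bag B) = (6/11)(5/10)(4/9) = 0.12121; P(data | bag C) = (7/10)(3/9)(2/8) = 0.058333; P(data | bag D) = (1/5)(4/4)(3/3) = 0.2.
Weighting by the prior gives 1/10 · 0 = 0, 1/5 · 0.12121 = 0.024242, 3/10 · 0.058333 = 0.0175, 2/5 · 0.2 = 0.08; with total 0.12174.
Normalising, the posterior is P(bag A | data) = 0, P(bag B | data) = 0.19913, P(bag C | data) = 0.14375, P(bag D | data) = 0.65713.
The predictive probability is P(green next | data) = (5/8)(0.19913) + (6/7)(0.14375) + (0)(0.65713) = 0.24767.

0.248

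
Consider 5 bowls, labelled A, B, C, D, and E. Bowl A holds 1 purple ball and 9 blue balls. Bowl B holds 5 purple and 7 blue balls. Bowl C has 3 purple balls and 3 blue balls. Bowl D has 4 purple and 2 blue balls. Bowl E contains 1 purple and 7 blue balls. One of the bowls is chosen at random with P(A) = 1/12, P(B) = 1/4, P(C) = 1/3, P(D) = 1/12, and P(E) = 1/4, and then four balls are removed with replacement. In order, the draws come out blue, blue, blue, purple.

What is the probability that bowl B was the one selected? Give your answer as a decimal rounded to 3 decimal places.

0.293

The likelihood of the observed sequence under each hypothesis: P(data | bowl A) = (9/10)(9/10)(9/10)(1/10) = 0.0729; P(data | bowl B) = (7/12)(7/12)(7/12)(5/12) = 0.082706; P(data | bowl C) = (3/6)(3/6)(3/6)(3/6) = 0.0625; P(data | bowl D) = (2/6)(2/6)(2/6)(4/6) = 0.024691; P(data | bowl E) = (7/8)(7/8)(7/8)(1/8) = 0.08374.
Weighting by the prior gives 1/12 · 0.0729 = 0.006075, 1/4 · 0.082706 = 0.020677, 1/3 · 0.0625 = 0.020833, 1/12 · 0.024691 = 0.0020576, 1/4 · 0.08374 = 0.020935; summing to 0.070578.
Therefore the posterior P(bowl B | data) = (0.020677) / (0.070578) = 0.29296.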